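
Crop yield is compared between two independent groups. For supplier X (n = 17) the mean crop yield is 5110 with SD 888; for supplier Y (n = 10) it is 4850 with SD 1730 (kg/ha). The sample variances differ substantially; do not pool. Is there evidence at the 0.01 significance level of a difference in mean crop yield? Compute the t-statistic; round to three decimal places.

Let group 1 = supplier X, group 2 = supplier Y. H0: μ_1 = μ_2; H1: μ_1 ≠ μ_2 (Welch's two-sample t-test, two-sided).
t = (x̄_1 − x̄_2)/√(s_1²/n_1 + s_2²/n_2) = (5110 − 4850)/√(888²/17 + 1730²/10) = 0.442
Welch–Satterthwaite df ≈ 11.85
Two-sided p-value ≈ 0.6663
Since p ≈ 0.6663 > α = 0.01, fail to reject H0; the data do not provide sufficient evidence against H0.

0.442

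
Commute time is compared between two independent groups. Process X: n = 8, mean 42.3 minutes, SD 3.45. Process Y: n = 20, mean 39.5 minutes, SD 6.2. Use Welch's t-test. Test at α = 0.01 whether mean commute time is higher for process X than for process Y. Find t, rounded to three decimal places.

1.516

Let group 1 = process X, group 2 = process Y. H0: μ_1 = μ_2; H1: μ_1 > μ_2 (Welch's two-sample t-test, right-tailed).
t = (x̄_1 − x̄_2)/√(s_1²/n_1 + s_2²/n_2) = (42.3 − 39.5)/√(3.45²/8 + 6.2²/20) = 1.516
Welch–Satterthwaite df ≈ 22.77
p-value = P(T ≥ 1.516) ≈ 0.072
Since p ≈ 0.072 > α = 0.01, fail to reject H0; the evidence is not statistically significant.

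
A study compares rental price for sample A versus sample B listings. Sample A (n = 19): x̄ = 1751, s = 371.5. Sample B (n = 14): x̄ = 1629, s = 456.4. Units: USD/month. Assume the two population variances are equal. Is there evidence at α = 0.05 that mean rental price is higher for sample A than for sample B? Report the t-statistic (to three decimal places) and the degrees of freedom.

t = 0.846, df = 31

Let group 1 = sample A, group 2 = sample B. H0: μ_1 = μ_2; H1: μ_1 > μ_2 (two-sample pooled-variance t-test, right-tailed).
s_p² = [(19−1)·371.5² + (14−1)·456.4²]/(19+14−2) = 167488
t = (1751 − 1629)/√[167488·(1/19 + 1/14)] = 0.846
df = n₁ + n₂ − 2 = 31
p-value = P(T ≥ 0.846) ≈ 0.202
Since p ≈ 0.202 > α = 0.05, fail to reject H0; the data do not provide sufficient evidence against H0.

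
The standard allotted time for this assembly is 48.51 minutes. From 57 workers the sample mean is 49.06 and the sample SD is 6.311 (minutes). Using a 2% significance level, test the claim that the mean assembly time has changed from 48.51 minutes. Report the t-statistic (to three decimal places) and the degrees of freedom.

H0: μ = 48.51; H1: μ ≠ 48.51 (one-sample t-test, two-sided).
t = (x̄ − μ₀)/(s/√n) = (49.06 − 48.51)/(6.311/√57) = 0.658
df = n − 1 = 56
Two-sided p-value ≈ 0.5133
Since p ≈ 0.5133 > α = 0.02, fail to reject H0; the data do not provide sufficient evidence against H0.

t = 0.658, df = 56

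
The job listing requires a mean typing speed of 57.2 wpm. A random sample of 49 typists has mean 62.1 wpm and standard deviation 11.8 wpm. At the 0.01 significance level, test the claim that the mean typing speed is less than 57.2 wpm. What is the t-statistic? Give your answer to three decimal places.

H0: μ = 57.2; H1: μ < 57.2 (one-sample t-test, left-tailed).
t = (x̄ − μ₀)/(s/√n) = (62.1 − 57.2)/(11.8/√49) = 2.907
df = n − 1 = 48
p-value = P(T ≤ 2.907) ≈ 0.9972
Since p ≈ 0.9972 > α = 0.01, fail to reject H0; the data do not provide sufficient evidence against H0.

2.907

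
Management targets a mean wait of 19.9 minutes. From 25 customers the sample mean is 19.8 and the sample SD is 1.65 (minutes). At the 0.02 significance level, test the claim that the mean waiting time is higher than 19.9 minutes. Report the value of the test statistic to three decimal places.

-0.303

H0: μ = 19.9; H1: μ > 19.9 (one-sample t-test, right-tailed).
t = (x̄ − μ₀)/(s/√n) = (19.8 − 19.9)/(1.65/√25) = -0.303
df = n − 1 = 24
p-value = P(T ≥ -0.303) ≈ 0.618
Since p ≈ 0.618 > α = 0.02, fail to reject H0; the evidence is not statistically significant.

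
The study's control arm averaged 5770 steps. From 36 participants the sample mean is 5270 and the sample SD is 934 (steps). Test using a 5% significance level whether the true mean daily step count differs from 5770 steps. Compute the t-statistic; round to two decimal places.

-3.21

H0: μ = 5770; H1: μ ≠ 5770 (one-sample t-test, two-sided).
t = (x̄ − μ₀)/(s/√n) = (5270 − 5770)/(934/√36) = -3.21
df = n − 1 = 35
Two-sided p-value ≈ 0.003
Since p ≈ 0.003 < α = 0.05, reject H0; the evidence is statistically significant.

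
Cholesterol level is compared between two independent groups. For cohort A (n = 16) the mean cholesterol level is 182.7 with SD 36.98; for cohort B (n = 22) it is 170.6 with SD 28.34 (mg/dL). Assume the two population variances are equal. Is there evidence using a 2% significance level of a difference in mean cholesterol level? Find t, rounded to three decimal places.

Let group 1 = cohort A, group 2 = cohort B. H0: μ_1 = μ_2; H1: μ_1 ≠ μ_2 (two-sample pooled-variance t-test, two-sided).
s_p² = [(16−1)·36.98² + (22−1)·28.34²]/(16+22−2) = 1038.31
t = (182.7 − 170.6)/√[1038.31·(1/16 + 1/22)] = 1.143
df = n₁ + n₂ − 2 = 36
Two-sided p-value ≈ 0.261
Since p ≈ 0.261 > α = 0.02, fail to reject H0; the data do not provide sufficient evidence against H0.

1.143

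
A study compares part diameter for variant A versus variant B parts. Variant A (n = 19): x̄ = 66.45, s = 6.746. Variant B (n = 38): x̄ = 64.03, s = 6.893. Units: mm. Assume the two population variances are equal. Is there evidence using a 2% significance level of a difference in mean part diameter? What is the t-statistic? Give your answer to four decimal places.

1.2582

Let group 1 = variant A, group 2 = variant B. H0: μ_1 = μ_2; H1: μ_1 ≠ μ_2 (two-sample pooled-variance t-test, two-sided).
s_p² = [(19−1)·6.746² + (38−1)·6.893²]/(19+38−2) = 46.8573
t = (66.45 − 64.03)/√[46.8573·(1/19 + 1/38)] = 1.2582
df = n₁ + n₂ − 2 = 55
Two-sided p-value ≈ 0.214
Since p ≈ 0.214 > α = 0.02, fail to reject H0; the evidence is not statistically significant.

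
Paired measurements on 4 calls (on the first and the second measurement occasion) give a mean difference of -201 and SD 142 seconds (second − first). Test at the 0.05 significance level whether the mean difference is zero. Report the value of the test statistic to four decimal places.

H0: μ_d = 0; H1: μ_d ≠ 0 (paired t-test on the differences, two-sided).
t = d̄/(s_d/√n) = -201/(142/√4) = -2.8310
df = n − 1 = 3
Two-sided p-value ≈ 0.066
Since p ≈ 0.066 > α = 0.05, fail to reject H0; the evidence is not statistically significant.

-2.8310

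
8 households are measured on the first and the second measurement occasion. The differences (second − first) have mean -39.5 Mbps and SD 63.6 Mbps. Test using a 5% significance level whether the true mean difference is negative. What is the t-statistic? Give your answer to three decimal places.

H0: μ_d = 0; H1: μ_d < 0 (paired t-test on the differences, left-tailed).
t = d̄/(s_d/√n) = -39.5/(63.6/√8) = -1.757
df = n − 1 = 7
p-value = P(T ≤ -1.757) ≈ 0.061
Since p ≈ 0.061 > α = 0.05, fail to reject H0; the data do not provide sufficient evidence against H0.

-1.757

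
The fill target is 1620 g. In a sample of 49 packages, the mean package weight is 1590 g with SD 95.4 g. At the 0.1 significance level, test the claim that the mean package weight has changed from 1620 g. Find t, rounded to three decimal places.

-2.201

H0: μ = 1620; H1: μ ≠ 1620 (one-sample t-test, two-sided).
t = (x̄ − μ₀)/(s/√n) = (1590 − 1620)/(95.4/√49) = -2.201
df = n − 1 = 48
Two-sided p-value ≈ 0.0326
Since p ≈ 0.0326 < α = 0.1, reject H0; the evidence is statistically significant.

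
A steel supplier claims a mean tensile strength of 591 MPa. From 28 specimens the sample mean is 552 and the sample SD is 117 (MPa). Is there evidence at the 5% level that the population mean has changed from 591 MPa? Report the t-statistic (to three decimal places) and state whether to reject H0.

H0: μ = 591; H1: μ ≠ 591 (one-sample t-test, two-sided).
t = (x̄ − μ₀)/(s/√n) = (552 − 591)/(117/√28) = -1.764
df = n − 1 = 27
Two-sided p-value ≈ 0.0891
Since p ≈ 0.0891 > α = 0.05, fail to reject H0; the evidence is not statistically significant.

t = -1.764; fail to reject H0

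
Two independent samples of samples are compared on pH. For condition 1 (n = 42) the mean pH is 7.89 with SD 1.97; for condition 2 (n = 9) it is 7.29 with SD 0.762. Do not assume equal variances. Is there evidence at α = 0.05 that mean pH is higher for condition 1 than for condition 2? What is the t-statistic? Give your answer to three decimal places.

1.515

Let group 1 = condition 1, group 2 = condition 2. H0: μ_1 = μ_2; H1: μ_1 > μ_2 (Welch's two-sample t-test, right-tailed).
t = (x̄_1 − x̄_2)/√(s_1²/n_1 + s_2²/n_2) = (7.89 − 7.29)/√(1.97²/42 + 0.762²/9) = 1.515
Welch–Satterthwaite df ≈ 33.80
p-value = P(T ≥ 1.515) ≈ 0.070
Since p ≈ 0.070 > α = 0.05, fail to reject H0; the evidence is not statistically significant.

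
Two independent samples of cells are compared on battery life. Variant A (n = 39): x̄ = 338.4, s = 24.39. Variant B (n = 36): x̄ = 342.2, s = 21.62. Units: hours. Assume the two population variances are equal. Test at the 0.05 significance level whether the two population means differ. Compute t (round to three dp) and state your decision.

Let group 1 = variant A, group 2 = variant B. H0: μ_1 = μ_2; H1: μ_1 ≠ μ_2 (two-sample pooled-variance t-test, two-sided).
s_p² = [(39−1)·24.39² + (36−1)·21.62²]/(39+36−2) = 533.767
t = (338.4 − 342.2)/√[533.767·(1/39 + 1/36)] = -0.712
df = n₁ + n₂ − 2 = 73
Two-sided p-value ≈ 0.479
Since p ≈ 0.479 > α = 0.05, fail to reject H0; the data do not provide sufficient evidence against H0.

t = -0.712; fail to reject H0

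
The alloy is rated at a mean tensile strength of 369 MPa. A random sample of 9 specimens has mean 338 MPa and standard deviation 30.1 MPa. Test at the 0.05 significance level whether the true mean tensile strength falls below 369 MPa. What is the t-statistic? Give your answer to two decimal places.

H0: μ = 369; H1: μ < 369 (one-sample t-test, left-tailed).
t = (x̄ − μ₀)/(s/√n) = (338 − 369)/(30.1/√9) = -3.09
df = n − 1 = 8
p-value = P(T ≤ -3.09) ≈ 0.007
Since p ≈ 0.007 < α = 0.05, reject H0; the data support H1.

-3.09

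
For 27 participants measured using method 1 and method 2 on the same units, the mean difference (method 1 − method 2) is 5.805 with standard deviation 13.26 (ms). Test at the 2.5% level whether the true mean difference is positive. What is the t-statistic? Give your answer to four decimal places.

2.2748

H0: μ_d = 0; H1: μ_d > 0 (paired t-test on the differences, right-tailed).
t = d̄/(s_d/√n) = 5.805/(13.26/√27) = 2.2748
df = n − 1 = 26
p-value = P(T ≥ 2.2748) ≈ 0.0157
Since p ≈ 0.0157 < α = 0.025, reject H0; the evidence is statistically significant.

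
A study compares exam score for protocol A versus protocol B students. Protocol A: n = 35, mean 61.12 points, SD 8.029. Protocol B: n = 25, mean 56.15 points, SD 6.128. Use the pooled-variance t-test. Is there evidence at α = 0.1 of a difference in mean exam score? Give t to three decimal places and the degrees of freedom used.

t = 2.599, df = 58

Let group 1 = protocol A, group 2 = protocol B. H0: μ_1 = μ_2; H1: μ_1 ≠ μ_2 (two-sample pooled-variance t-test, two-sided).
s_p² = [(35−1)·8.029² + (25−1)·6.128²]/(35+25−2) = 53.3287
t = (61.12 − 56.15)/√[53.3287·(1/35 + 1/25)] = 2.599
df = n₁ + n₂ − 2 = 58
Two-sided p-value ≈ 0.012
Since p ≈ 0.012 < α = 0.1, reject H0; the data support H1.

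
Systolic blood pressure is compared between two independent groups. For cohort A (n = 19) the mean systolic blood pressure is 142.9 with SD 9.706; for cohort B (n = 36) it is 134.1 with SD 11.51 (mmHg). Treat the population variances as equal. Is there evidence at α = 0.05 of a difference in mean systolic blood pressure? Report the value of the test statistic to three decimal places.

2.839

Let group 1 = cohort A, group 2 = cohort B. H0: μ_1 = μ_2; H1: μ_1 ≠ μ_2 (two-sample pooled-variance t-test, two-sided).
s_p² = [(19−1)·9.706² + (36−1)·11.51²]/(19+36−2) = 119.481
t = (142.9 − 134.1)/√[119.481·(1/19 + 1/36)] = 2.839
df = n₁ + n₂ − 2 = 53
Two-sided p-value ≈ 0.0064
Since p ≈ 0.0064 < α = 0.05, reject H0; the data support H1.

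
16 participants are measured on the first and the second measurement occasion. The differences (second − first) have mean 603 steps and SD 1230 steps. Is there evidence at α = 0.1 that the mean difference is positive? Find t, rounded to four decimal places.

1.9610

H0: μ_d = 0; H1: μ_d > 0 (paired t-test on the differences, right-tailed).
t = d̄/(s_d/√n) = 603/(1230/√16) = 1.9610
df = n − 1 = 15
p-value = P(T ≥ 1.9610) ≈ 0.0344
Since p ≈ 0.0344 < α = 0.1, reject H0; the evidence is statistically significant.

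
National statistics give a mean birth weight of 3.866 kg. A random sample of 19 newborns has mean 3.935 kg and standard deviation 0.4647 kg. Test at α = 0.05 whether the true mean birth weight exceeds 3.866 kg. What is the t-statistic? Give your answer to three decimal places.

H0: μ = 3.866; H1: μ > 3.866 (one-sample t-test, right-tailed).
t = (x̄ − μ₀)/(s/√n) = (3.935 − 3.866)/(0.4647/√19) = 0.647
df = n − 1 = 18
p-value = P(T ≥ 0.647) ≈ 0.263
Since p ≈ 0.263 > α = 0.05, fail to reject H0; the data do not provide sufficient evidence against H0.

0.647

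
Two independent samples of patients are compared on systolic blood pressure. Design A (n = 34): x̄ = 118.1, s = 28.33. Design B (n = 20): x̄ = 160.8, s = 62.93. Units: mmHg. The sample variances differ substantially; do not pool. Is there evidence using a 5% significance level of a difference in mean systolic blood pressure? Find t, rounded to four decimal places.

-2.8683

Let group 1 = design A, group 2 = design B. H0: μ_1 = μ_2; H1: μ_1 ≠ μ_2 (Welch's two-sample t-test, two-sided).
t = (x̄_1 − x̄_2)/√(s_1²/n_1 + s_2²/n_2) = (118.1 − 160.8)/√(28.33²/34 + 62.93²/20) = -2.8683
Welch–Satterthwaite df ≈ 23.61
Two-sided p-value ≈ 0.009
Since p ≈ 0.009 < α = 0.05, reject H0; the data support H1.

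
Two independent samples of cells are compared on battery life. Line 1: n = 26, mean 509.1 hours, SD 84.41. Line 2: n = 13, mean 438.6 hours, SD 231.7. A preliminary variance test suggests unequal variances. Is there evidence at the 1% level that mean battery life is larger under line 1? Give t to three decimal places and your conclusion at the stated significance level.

t = 1.062; fail to reject H0

Let group 1 = line 1, group 2 = line 2. H0: μ_1 = μ_2; H1: μ_1 > μ_2 (Welch's two-sample t-test, right-tailed).
t = (x̄_1 − x̄_2)/√(s_1²/n_1 + s_2²/n_2) = (509.1 − 438.6)/√(84.41²/26 + 231.7²/13) = 1.062
Welch–Satterthwaite df ≈ 13.62
p-value = P(T ≥ 1.062) ≈ 0.1533
Since p ≈ 0.1533 > α = 0.01, fail to reject H0; the data do not provide sufficient evidence against H0.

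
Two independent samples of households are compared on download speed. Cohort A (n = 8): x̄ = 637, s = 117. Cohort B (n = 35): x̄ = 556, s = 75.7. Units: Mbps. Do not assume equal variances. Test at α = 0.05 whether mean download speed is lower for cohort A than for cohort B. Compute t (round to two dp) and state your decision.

t = 1.87; fail to reject H0

Let group 1 = cohort A, group 2 = cohort B. H0: μ_1 = μ_2; H1: μ_1 < μ_2 (Welch's two-sample t-test, left-tailed).
t = (x̄_1 − x̄_2)/√(s_1²/n_1 + s_2²/n_2) = (637 − 556)/√(117²/8 + 75.7²/35) = 1.87
Welch–Satterthwaite df ≈ 8.39
p-value = P(T ≤ 1.87) ≈ 0.9517
Since p ≈ 0.9517 > α = 0.05, fail to reject H0; the evidence is not statistically significant.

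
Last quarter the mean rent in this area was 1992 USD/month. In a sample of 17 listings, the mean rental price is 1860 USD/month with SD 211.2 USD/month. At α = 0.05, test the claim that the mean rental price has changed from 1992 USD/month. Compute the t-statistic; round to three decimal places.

H0: μ = 1992; H1: μ ≠ 1992 (one-sample t-test, two-sided).
t = (x̄ − μ₀)/(s/√n) = (1860 − 1992)/(211.2/√17) = -2.577
df = n − 1 = 16
Two-sided p-value ≈ 0.020
Since p ≈ 0.020 < α = 0.05, reject H0; the evidence is statistically significant.

-2.577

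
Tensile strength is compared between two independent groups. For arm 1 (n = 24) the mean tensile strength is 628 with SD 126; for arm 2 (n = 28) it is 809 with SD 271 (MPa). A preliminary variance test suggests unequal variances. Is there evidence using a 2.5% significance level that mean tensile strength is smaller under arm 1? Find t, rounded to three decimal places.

Let group 1 = arm 1, group 2 = arm 2. H0: μ_1 = μ_2; H1: μ_1 < μ_2 (Welch's two-sample t-test, left-tailed).
t = (x̄_1 − x̄_2)/√(s_1²/n_1 + s_2²/n_2) = (628 − 809)/√(126²/24 + 271²/28) = -3.158
Welch–Satterthwaite df ≈ 39.39
p-value = P(T ≤ -3.158) ≈ 0.002
Since p ≈ 0.002 < α = 0.025, reject H0; the evidence is statistically significant.

-3.158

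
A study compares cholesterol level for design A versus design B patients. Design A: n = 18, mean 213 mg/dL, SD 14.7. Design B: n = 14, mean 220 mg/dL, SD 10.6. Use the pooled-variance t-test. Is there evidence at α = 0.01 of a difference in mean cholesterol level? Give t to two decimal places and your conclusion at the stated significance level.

t = -1.50; fail to reject H0

Let group 1 = design A, group 2 = design B. H0: μ_1 = μ_2; H1: μ_1 ≠ μ_2 (two-sample pooled-variance t-test, two-sided).
s_p² = [(18−1)·14.7² + (14−1)·10.6²]/(18+14−2) = 171.14
t = (213 − 220)/√[171.14·(1/18 + 1/14)] = -1.50
df = n₁ + n₂ − 2 = 30
Two-sided p-value ≈ 0.144
Since p ≈ 0.144 > α = 0.01, fail to reject H0; the evidence is not statistically significant.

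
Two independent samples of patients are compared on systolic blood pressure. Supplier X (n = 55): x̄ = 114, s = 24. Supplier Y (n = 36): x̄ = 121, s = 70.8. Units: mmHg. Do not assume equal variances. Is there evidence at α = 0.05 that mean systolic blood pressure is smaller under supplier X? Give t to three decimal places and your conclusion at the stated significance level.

Let group 1 = supplier X, group 2 = supplier Y. H0: μ_1 = μ_2; H1: μ_1 < μ_2 (Welch's two-sample t-test, left-tailed).
t = (x̄_1 − x̄_2)/√(s_1²/n_1 + s_2²/n_2) = (114 − 121)/√(24²/55 + 70.8²/36) = -0.572
Welch–Satterthwaite df ≈ 40.32
p-value = P(T ≤ -0.572) ≈ 0.2852
Since p ≈ 0.2852 > α = 0.05, fail to reject H0; the data do not provide sufficient evidence against H0.

t = -0.572; fail to reject H0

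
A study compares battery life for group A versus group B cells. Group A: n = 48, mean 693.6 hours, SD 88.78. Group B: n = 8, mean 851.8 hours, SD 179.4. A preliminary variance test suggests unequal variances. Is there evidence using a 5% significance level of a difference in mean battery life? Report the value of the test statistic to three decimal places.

-2.445

Let group 1 = group A, group 2 = group B. H0: μ_1 = μ_2; H1: μ_1 ≠ μ_2 (Welch's two-sample t-test, two-sided).
t = (x̄_1 − x̄_2)/√(s_1²/n_1 + s_2²/n_2) = (693.6 − 851.8)/√(88.78²/48 + 179.4²/8) = -2.445
Welch–Satterthwaite df ≈ 7.58
Two-sided p-value ≈ 0.0419
Since p ≈ 0.0419 < α = 0.05, reject H0; the data support H1.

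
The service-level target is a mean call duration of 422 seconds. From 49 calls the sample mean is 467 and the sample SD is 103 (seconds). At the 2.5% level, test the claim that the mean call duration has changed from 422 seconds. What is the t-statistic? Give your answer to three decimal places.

H0: μ = 422; H1: μ ≠ 422 (one-sample t-test, two-sided).
t = (x̄ − μ₀)/(s/√n) = (467 − 422)/(103/√49) = 3.058
df = n − 1 = 48
Two-sided p-value ≈ 0.004
Since p ≈ 0.004 < α = 0.025, reject H0; the data support H1.

3.058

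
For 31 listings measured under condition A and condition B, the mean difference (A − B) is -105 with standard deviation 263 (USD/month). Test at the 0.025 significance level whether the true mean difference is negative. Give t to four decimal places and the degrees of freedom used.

t = -2.2229, df = 30

H0: μ_d = 0; H1: μ_d < 0 (paired t-test on the differences, left-tailed).
t = d̄/(s_d/√n) = -105/(263/√31) = -2.2229
df = n − 1 = 30
p-value = P(T ≤ -2.2229) ≈ 0.0170
Since p ≈ 0.0170 < α = 0.025, reject H0; the evidence is statistically significant.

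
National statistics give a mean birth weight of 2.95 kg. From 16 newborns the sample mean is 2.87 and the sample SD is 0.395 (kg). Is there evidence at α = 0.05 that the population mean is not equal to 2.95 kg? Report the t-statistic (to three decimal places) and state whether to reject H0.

t = -0.810; fail to reject H0

H0: μ = 2.95; H1: μ ≠ 2.95 (one-sample t-test, two-sided).
t = (x̄ − μ₀)/(s/√n) = (2.87 − 2.95)/(0.395/√16) = -0.810
df = n − 1 = 15
Two-sided p-value ≈ 0.4305
Since p ≈ 0.4305 > α = 0.05, fail to reject H0; the evidence is not statistically significant.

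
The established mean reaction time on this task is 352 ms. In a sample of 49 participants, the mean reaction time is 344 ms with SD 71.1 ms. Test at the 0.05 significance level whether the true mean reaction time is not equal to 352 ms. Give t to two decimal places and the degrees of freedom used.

t = -0.79, df = 48

H0: μ = 352; H1: μ ≠ 352 (one-sample t-test, two-sided).
t = (x̄ − μ₀)/(s/√n) = (344 − 352)/(71.1/√49) = -0.79
df = n − 1 = 48
Two-sided p-value ≈ 0.4348
Since p ≈ 0.4348 > α = 0.05, fail to reject H0; the evidence is not statistically significant.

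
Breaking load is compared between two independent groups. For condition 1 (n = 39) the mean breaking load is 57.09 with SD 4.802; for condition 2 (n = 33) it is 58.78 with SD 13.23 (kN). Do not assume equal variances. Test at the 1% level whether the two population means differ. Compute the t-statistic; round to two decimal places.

-0.70

Let group 1 = condition 1, group 2 = condition 2. H0: μ_1 = μ_2; H1: μ_1 ≠ μ_2 (Welch's two-sample t-test, two-sided).
t = (x̄_1 − x̄_2)/√(s_1²/n_1 + s_2²/n_2) = (57.09 − 58.78)/√(4.802²/39 + 13.23²/33) = -0.70
Welch–Satterthwaite df ≈ 39.12
Two-sided p-value ≈ 0.4905
Since p ≈ 0.4905 > α = 0.01, fail to reject H0; the data do not provide sufficient evidence against H0.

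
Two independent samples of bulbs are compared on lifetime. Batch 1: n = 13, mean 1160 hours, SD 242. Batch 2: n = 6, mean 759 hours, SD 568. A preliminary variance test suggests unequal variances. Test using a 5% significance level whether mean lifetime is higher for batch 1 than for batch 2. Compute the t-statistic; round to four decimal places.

1.6611

Let group 1 = batch 1, group 2 = batch 2. H0: μ_1 = μ_2; H1: μ_1 > μ_2 (Welch's two-sample t-test, right-tailed).
t = (x̄_1 − x̄_2)/√(s_1²/n_1 + s_2²/n_2) = (1160 − 759)/√(242²/13 + 568²/6) = 1.6611
Welch–Satterthwaite df ≈ 5.86
p-value = P(T ≥ 1.6611) ≈ 0.0745
Since p ≈ 0.0745 > α = 0.05, fail to reject H0; the data do not provide sufficient evidence against H0.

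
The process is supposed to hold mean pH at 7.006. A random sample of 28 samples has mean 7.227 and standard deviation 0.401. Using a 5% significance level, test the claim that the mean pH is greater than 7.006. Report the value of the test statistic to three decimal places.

2.916

H0: μ = 7.006; H1: μ > 7.006 (one-sample t-test, right-tailed).
t = (x̄ − μ₀)/(s/√n) = (7.227 − 7.006)/(0.401/√28) = 2.916
df = n − 1 = 27
p-value = P(T ≥ 2.916) ≈ 0.004
Since p ≈ 0.004 < α = 0.05, reject H0; the evidence is statistically significant.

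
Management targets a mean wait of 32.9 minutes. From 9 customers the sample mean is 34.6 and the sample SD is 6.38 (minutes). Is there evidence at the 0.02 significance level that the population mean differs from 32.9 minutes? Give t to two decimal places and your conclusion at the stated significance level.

H0: μ = 32.9; H1: μ ≠ 32.9 (one-sample t-test, two-sided).
t = (x̄ − μ₀)/(s/√n) = (34.6 − 32.9)/(6.38/√9) = 0.80
df = n − 1 = 8
Two-sided p-value ≈ 0.447
Since p ≈ 0.447 > α = 0.02, fail to reject H0; the evidence is not statistically significant.

t = 0.80; fail to reject H0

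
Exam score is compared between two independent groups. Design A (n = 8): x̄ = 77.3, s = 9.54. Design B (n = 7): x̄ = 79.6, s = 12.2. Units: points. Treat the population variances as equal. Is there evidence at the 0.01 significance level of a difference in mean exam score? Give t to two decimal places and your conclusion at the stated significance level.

Let group 1 = design A, group 2 = design B. H0: μ_1 = μ_2; H1: μ_1 ≠ μ_2 (two-sample pooled-variance t-test, two-sided).
s_p² = [(8−1)·9.54² + (7−1)·12.2²]/(8+7−2) = 117.702
t = (77.3 − 79.6)/√[117.702·(1/8 + 1/7)] = -0.41
df = n₁ + n₂ − 2 = 13
Two-sided p-value ≈ 0.689
Since p ≈ 0.689 > α = 0.01, fail to reject H0; the data do not provide sufficient evidence against H0.

t = -0.41; fail to reject H0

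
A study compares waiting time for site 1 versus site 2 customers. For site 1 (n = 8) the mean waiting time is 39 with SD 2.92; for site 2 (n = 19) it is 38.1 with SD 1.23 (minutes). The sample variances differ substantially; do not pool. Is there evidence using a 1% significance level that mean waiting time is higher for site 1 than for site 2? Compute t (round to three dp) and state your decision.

Let group 1 = site 1, group 2 = site 2. H0: μ_1 = μ_2; H1: μ_1 > μ_2 (Welch's two-sample t-test, right-tailed).
t = (x̄_1 − x̄_2)/√(s_1²/n_1 + s_2²/n_2) = (39 − 38.1)/√(2.92²/8 + 1.23²/19) = 0.841
Welch–Satterthwaite df ≈ 8.07
p-value = P(T ≥ 0.841) ≈ 0.2123
Since p ≈ 0.2123 > α = 0.01, fail to reject H0; the evidence is not statistically significant.

t = 0.841; fail to reject H0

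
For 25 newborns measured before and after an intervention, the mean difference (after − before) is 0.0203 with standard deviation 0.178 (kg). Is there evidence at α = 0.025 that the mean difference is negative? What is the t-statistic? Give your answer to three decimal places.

H0: μ_d = 0; H1: μ_d < 0 (paired t-test on the differences, left-tailed).
t = d̄/(s_d/√n) = 0.0203/(0.178/√25) = 0.570
df = n − 1 = 24
p-value = P(T ≤ 0.570) ≈ 0.7131
Since p ≈ 0.7131 > α = 0.025, fail to reject H0; the data do not provide sufficient evidence against H0.

0.570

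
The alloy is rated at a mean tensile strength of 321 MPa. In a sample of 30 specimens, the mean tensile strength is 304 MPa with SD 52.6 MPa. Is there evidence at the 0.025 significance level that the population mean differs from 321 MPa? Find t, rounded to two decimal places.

-1.77

H0: μ = 321; H1: μ ≠ 321 (one-sample t-test, two-sided).
t = (x̄ − μ₀)/(s/√n) = (304 − 321)/(52.6/√30) = -1.77
df = n − 1 = 29
Two-sided p-value ≈ 0.087
Since p ≈ 0.087 > α = 0.025, fail to reject H0; the evidence is not statistically significant.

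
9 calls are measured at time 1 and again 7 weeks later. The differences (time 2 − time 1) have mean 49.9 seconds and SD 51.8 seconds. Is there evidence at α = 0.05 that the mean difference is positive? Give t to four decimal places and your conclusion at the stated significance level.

H0: μ_d = 0; H1: μ_d > 0 (paired t-test on the differences, right-tailed).
t = d̄/(s_d/√n) = 49.9/(51.8/√9) = 2.8900
df = n − 1 = 8
p-value = P(T ≥ 2.8900) ≈ 0.0101
Since p ≈ 0.0101 < α = 0.05, reject H0; the evidence is statistically significant.

t = 2.8900; reject H0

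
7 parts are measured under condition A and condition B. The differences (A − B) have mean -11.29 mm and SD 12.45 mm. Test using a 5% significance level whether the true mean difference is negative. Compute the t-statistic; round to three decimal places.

H0: μ_d = 0; H1: μ_d < 0 (paired t-test on the differences, left-tailed).
t = d̄/(s_d/√n) = -11.29/(12.45/√7) = -2.399
df = n − 1 = 6
p-value = P(T ≤ -2.399) ≈ 0.0267
Since p ≈ 0.0267 < α = 0.05, reject H0; the data support H1.

-2.399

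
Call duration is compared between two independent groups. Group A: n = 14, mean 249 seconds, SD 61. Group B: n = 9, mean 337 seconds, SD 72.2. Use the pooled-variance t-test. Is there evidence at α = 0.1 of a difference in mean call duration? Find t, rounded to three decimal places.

-3.145

Let group 1 = group A, group 2 = group B. H0: μ_1 = μ_2; H1: μ_1 ≠ μ_2 (two-sample pooled-variance t-test, two-sided).
s_p² = [(14−1)·61² + (9−1)·72.2²]/(14+9−2) = 4289.32
t = (249 − 337)/√[4289.32·(1/14 + 1/9)] = -3.145
df = n₁ + n₂ − 2 = 21
Two-sided p-value ≈ 0.005
Since p ≈ 0.005 < α = 0.1, reject H0; the evidence is statistically significant.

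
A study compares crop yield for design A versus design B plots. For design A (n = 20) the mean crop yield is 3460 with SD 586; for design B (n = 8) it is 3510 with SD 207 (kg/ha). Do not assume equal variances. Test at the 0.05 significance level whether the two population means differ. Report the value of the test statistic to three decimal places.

-0.333

Let group 1 = design A, group 2 = design B. H0: μ_1 = μ_2; H1: μ_1 ≠ μ_2 (Welch's two-sample t-test, two-sided).
t = (x̄_1 − x̄_2)/√(s_1²/n_1 + s_2²/n_2) = (3460 − 3510)/√(586²/20 + 207²/8) = -0.333
Welch–Satterthwaite df ≈ 25.87
Two-sided p-value ≈ 0.742
Since p ≈ 0.742 > α = 0.05, fail to reject H0; the evidence is not statistically significant.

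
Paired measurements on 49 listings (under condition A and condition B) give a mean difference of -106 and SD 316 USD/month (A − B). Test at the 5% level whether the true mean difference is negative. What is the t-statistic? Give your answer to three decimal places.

H0: μ_d = 0; H1: μ_d < 0 (paired t-test on the differences, left-tailed).
t = d̄/(s_d/√n) = -106/(316/√49) = -2.348
df = n − 1 = 48
p-value = P(T ≤ -2.348) ≈ 0.012
Since p ≈ 0.012 < α = 0.05, reject H0; the evidence is statistically significant.

-2.348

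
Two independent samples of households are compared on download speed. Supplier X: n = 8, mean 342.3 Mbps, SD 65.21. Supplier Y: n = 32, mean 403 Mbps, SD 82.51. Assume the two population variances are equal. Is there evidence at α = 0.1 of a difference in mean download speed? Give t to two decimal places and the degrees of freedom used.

t = -1.93, df = 38

Let group 1 = supplier X, group 2 = supplier Y. H0: μ_1 = μ_2; H1: μ_1 ≠ μ_2 (two-sample pooled-variance t-test, two-sided).
s_p² = [(8−1)·65.21² + (32−1)·82.51²]/(8+32−2) = 6337.14
t = (342.3 − 403)/√[6337.14·(1/8 + 1/32)] = -1.93
df = n₁ + n₂ − 2 = 38
Two-sided p-value ≈ 0.0612
Since p ≈ 0.0612 < α = 0.1, reject H0; the evidence is statistically significant.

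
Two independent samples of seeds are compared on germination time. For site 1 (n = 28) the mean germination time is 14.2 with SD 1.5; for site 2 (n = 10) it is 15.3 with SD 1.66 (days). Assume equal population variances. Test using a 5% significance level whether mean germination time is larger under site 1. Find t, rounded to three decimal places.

-1.937

Let group 1 = site 1, group 2 = site 2. H0: μ_1 = μ_2; H1: μ_1 > μ_2 (two-sample pooled-variance t-test, right-tailed).
s_p² = [(28−1)·1.5² + (10−1)·1.66²]/(28+10−2) = 2.3764
t = (14.2 − 15.3)/√[2.3764·(1/28 + 1/10)] = -1.937
df = n₁ + n₂ − 2 = 36
p-value = P(T ≥ -1.937) ≈ 0.9697
Since p ≈ 0.9697 > α = 0.05, fail to reject H0; the evidence is not statistically significant.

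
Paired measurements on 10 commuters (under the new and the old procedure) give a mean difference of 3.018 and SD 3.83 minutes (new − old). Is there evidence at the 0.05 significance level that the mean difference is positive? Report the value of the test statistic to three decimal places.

H0: μ_d = 0; H1: μ_d > 0 (paired t-test on the differences, right-tailed).
t = d̄/(s_d/√n) = 3.018/(3.83/√10) = 2.492
df = n − 1 = 9
p-value = P(T ≥ 2.492) ≈ 0.0172
Since p ≈ 0.0172 < α = 0.05, reject H0; the data support H1.

2.492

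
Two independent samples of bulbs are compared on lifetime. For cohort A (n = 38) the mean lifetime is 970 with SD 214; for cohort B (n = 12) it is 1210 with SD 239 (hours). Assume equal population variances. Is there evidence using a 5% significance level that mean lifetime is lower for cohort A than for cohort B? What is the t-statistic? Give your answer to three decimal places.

-3.295

Let group 1 = cohort A, group 2 = cohort B. H0: μ_1 = μ_2; H1: μ_1 < μ_2 (two-sample pooled-variance t-test, left-tailed).
s_p² = [(38−1)·214² + (12−1)·239²]/(38+12−2) = 48391.3
t = (970 − 1210)/√[48391.3·(1/38 + 1/12)] = -3.295
df = n₁ + n₂ − 2 = 48
p-value = P(T ≤ -3.295) ≈ 0.0009
Since p ≈ 0.0009 < α = 0.05, reject H0; the data support H1.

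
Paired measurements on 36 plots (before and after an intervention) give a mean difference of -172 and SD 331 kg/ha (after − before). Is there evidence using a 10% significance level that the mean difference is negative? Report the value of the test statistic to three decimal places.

-3.118

H0: μ_d = 0; H1: μ_d < 0 (paired t-test on the differences, left-tailed).
t = d̄/(s_d/√n) = -172/(331/√36) = -3.118
df = n − 1 = 35
p-value = P(T ≤ -3.118) ≈ 0.002
Since p ≈ 0.002 < α = 0.1, reject H0; the data support H1.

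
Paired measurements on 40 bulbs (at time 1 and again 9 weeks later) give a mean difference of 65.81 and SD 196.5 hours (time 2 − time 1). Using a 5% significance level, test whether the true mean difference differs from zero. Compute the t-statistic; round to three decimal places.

H0: μ_d = 0; H1: μ_d ≠ 0 (paired t-test on the differences, two-sided).
t = d̄/(s_d/√n) = 65.81/(196.5/√40) = 2.118
df = n − 1 = 39
Two-sided p-value ≈ 0.041
Since p ≈ 0.041 < α = 0.05, reject H0; the data support H1.

2.118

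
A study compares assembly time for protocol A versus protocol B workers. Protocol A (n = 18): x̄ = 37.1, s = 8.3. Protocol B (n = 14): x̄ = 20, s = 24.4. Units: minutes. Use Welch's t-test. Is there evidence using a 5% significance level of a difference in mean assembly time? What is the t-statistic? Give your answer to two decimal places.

2.51

Let group 1 = protocol A, group 2 = protocol B. H0: μ_1 = μ_2; H1: μ_1 ≠ μ_2 (Welch's two-sample t-test, two-sided).
t = (x̄_1 − x̄_2)/√(s_1²/n_1 + s_2²/n_2) = (37.1 − 20)/√(8.3²/18 + 24.4²/14) = 2.51
Welch–Satterthwaite df ≈ 15.35
Two-sided p-value ≈ 0.0236
Since p ≈ 0.0236 < α = 0.05, reject H0; the evidence is statistically significant.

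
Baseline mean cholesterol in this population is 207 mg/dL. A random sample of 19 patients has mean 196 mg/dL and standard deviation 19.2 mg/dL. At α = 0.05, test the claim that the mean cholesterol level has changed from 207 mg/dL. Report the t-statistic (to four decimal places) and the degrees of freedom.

t = -2.4973, df = 18

H0: μ = 207; H1: μ ≠ 207 (one-sample t-test, two-sided).
t = (x̄ − μ₀)/(s/√n) = (196 − 207)/(19.2/√19) = -2.4973
df = n − 1 = 18
Two-sided p-value ≈ 0.022
Since p ≈ 0.022 < α = 0.05, reject H0; the evidence is statistically significant.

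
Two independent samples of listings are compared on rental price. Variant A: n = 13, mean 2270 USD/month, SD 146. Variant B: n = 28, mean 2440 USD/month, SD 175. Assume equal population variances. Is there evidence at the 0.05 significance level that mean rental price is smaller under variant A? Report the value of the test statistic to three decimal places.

-3.040

Let group 1 = variant A, group 2 = variant B. H0: μ_1 = μ_2; H1: μ_1 < μ_2 (two-sample pooled-variance t-test, left-tailed).
s_p² = [(13−1)·146² + (28−1)·175²]/(13+28−2) = 27760.7
t = (2270 − 2440)/√[27760.7·(1/13 + 1/28)] = -3.040
df = n₁ + n₂ − 2 = 39
p-value = P(T ≤ -3.040) ≈ 0.0021
Since p ≈ 0.0021 < α = 0.05, reject H0; the evidence is statistically significant.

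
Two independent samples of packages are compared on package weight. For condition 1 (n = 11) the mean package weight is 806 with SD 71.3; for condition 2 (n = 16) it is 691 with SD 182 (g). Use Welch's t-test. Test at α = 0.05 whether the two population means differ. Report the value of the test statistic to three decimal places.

Let group 1 = condition 1, group 2 = condition 2. H0: μ_1 = μ_2; H1: μ_1 ≠ μ_2 (Welch's two-sample t-test, two-sided).
t = (x̄_1 − x̄_2)/√(s_1²/n_1 + s_2²/n_2) = (806 − 691)/√(71.3²/11 + 182²/16) = 2.285
Welch–Satterthwaite df ≈ 20.88
Two-sided p-value ≈ 0.033
Since p ≈ 0.033 < α = 0.05, reject H0; the evidence is statistically significant.

2.285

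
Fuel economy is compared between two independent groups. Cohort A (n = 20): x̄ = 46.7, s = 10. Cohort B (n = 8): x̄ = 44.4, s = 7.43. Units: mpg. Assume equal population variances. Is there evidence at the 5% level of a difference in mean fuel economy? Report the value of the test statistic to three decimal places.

Let group 1 = cohort A, group 2 = cohort B. H0: μ_1 = μ_2; H1: μ_1 ≠ μ_2 (two-sample pooled-variance t-test, two-sided).
s_p² = [(20−1)·10² + (8−1)·7.43²]/(20+8−2) = 87.9398
t = (46.7 − 44.4)/√[87.9398·(1/20 + 1/8)] = 0.586
df = n₁ + n₂ − 2 = 26
Two-sided p-value ≈ 0.563
Since p ≈ 0.563 > α = 0.05, fail to reject H0; the evidence is not statistically significant.

0.586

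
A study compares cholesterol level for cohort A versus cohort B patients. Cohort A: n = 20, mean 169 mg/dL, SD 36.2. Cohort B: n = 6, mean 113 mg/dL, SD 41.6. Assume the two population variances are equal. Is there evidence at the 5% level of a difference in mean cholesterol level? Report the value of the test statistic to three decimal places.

3.218

Let group 1 = cohort A, group 2 = cohort B. H0: μ_1 = μ_2; H1: μ_1 ≠ μ_2 (two-sample pooled-variance t-test, two-sided).
s_p² = [(20−1)·36.2² + (6−1)·41.6²]/(20+6−2) = 1397.97
t = (169 − 113)/√[1397.97·(1/20 + 1/6)] = 3.218
df = n₁ + n₂ − 2 = 24
Two-sided p-value ≈ 0.0037
Since p ≈ 0.0037 < α = 0.05, reject H0; the evidence is statistically significant.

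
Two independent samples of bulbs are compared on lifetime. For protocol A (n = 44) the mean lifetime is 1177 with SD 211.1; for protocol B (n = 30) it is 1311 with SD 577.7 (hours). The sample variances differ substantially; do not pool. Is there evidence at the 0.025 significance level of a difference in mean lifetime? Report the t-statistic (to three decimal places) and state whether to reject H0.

t = -1.216; fail to reject H0

Let group 1 = protocol A, group 2 = protocol B. H0: μ_1 = μ_2; H1: μ_1 ≠ μ_2 (Welch's two-sample t-test, two-sided).
t = (x̄_1 − x̄_2)/√(s_1²/n_1 + s_2²/n_2) = (1177 − 1311)/√(211.1²/44 + 577.7²/30) = -1.216
Welch–Satterthwaite df ≈ 34.33
Two-sided p-value ≈ 0.2322
Since p ≈ 0.2322 > α = 0.025, fail to reject H0; the data do not provide sufficient evidence against H0.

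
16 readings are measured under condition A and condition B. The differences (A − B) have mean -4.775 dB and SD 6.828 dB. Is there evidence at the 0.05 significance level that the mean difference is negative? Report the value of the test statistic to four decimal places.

-2.7973

H0: μ_d = 0; H1: μ_d < 0 (paired t-test on the differences, left-tailed).
t = d̄/(s_d/√n) = -4.775/(6.828/√16) = -2.7973
df = n − 1 = 15
p-value = P(T ≤ -2.7973) ≈ 0.007
Since p ≈ 0.007 < α = 0.05, reject H0; the evidence is statistically significant.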